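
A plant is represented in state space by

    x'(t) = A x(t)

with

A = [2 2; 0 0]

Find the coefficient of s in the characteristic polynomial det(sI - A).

-2

For a 2×2 matrix, det(sI - A) = s^2 - (tr A)s + det A.
tr A = 2, det A = 0.
So p(s) = s^2 - 2s.
The coefficient of s is -2.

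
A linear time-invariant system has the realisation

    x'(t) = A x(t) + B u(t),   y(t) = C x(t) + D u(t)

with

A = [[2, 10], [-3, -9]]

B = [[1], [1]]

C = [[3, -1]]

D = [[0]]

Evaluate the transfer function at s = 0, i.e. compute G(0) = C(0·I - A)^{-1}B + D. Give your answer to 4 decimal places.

5.1667

G(0) = C(-A)^{-1}B + D = -C A^{-1} B + D.
det A = 12, so A^{-1} = (1/12)·adj(A) = [[-3/4, -5/6], [1/4, 1/6]]
A^{-1} B = [-19/12, 5/12]^T
C A^{-1} B = -31/6
G(0) = D - C A^{-1} B = 0 - (-31/6) = 31/6 ≈ 5.1667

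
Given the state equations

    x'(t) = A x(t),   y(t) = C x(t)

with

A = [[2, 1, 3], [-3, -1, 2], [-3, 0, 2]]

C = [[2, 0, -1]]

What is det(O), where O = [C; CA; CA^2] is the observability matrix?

49

CA = [[7, 2, 4]]
CA^2 = [[-4, 5, 33]]
Observability matrix O = [C; CA; CA^2] = [[2, 0, -1], [7, 2, 4], [-4, 5, 33]]
Expanding along the first row, det(O) = 2·(2·33 - 4·5) - 0·(7·33 - 4·(-4)) + (-1)·(7·5 - 2·(-4)) = 2·46 - 0·247 + (-1)·43 = 49
Since det(O) ≠ 0, rank(O) = 3 and the system is completely observable.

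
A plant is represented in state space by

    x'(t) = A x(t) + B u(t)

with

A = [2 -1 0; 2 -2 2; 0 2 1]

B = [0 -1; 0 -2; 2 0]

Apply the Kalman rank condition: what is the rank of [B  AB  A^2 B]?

3

AB = [[0, 0], [4, 2], [2, -4]]
A^2B = [[-4, -2], [-4, -12], [10, 0]]
Controllability matrix C = [B  AB  A^2B] = [[0, -1, 0, 0, -4, -2], [0, -2, 4, 2, -4, -12], [2, 0, 2, -4, 10, 0]]
Take the 3×3 submatrix of C formed by columns 1, 2, 3: [[0, -1, 0], [0, -2, 4], [2, 0, 2]]. Its determinant is 0·((-2)·2 - 4·0) - (-1)·(0·2 - 4·2) + 0·(0·0 - (-2)·2) = 0·(-4) - (-1)·(-8) + 0·4 = -8 ≠ 0.
So rank(C) ≥ 3; since C has 3 rows, rank(C) = 3.
rank(C) = 3 = n, so the pair (A, B) is completely controllable.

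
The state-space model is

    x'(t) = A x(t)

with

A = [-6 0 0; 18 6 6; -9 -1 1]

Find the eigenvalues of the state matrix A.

-6, 3, 4

det(sI - A) = s^3 - (tr A)s^2 + (M11 + M22 + M33)s - det A, where Mii is the 2×2 principal minor of A obtained by deleting row i and column i.
tr A = (-6) + 6 + 1 = 1; M11 = 6·1 - 6·(-1) = 6 - (-6) = 12; M22 = (-6)·1 - 0·(-9) = -6 - 0 = -6; M33 = (-6)·6 - 0·18 = -36 - 0 = -36; sum of minors = -30.
det A = (-6)·(6·1 - 6·(-1)) - 0·(18·1 - 6·(-9)) + 0·(18·(-1) - 6·(-9)) = (-6)·12 - 0·72 + 0·36 = -72.
So p(s) = det(sI - A) = s^3 - s^2 - 30s + 72.
Rational-root test: any integer root divides 72. Testing small divisors, s = 3 works: p(3) = 27 + (-9) + (-90) + 72 = 0, so (s - 3) is a factor.
Dividing, p(s) = (s - 3)(s^2 + 2s - 24).
Factor s^2 + 2s - 24: two numbers with sum -2 and product -24 are 4 and -6, so s^2 + 2s - 24 = (s - 4)(s + 6).
Hence p(s) = (s - 4) (s - 3) (s + 6), with roots -6, 3, 4.
At least one eigenvalue has non-negative real part, so the system is not asymptotically stable.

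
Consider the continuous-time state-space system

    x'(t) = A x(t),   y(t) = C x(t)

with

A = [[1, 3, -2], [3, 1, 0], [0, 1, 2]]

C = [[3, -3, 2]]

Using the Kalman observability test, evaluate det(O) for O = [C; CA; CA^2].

-60

CA = [[-6, 8, -2]]
CA^2 = [[18, -12, 8]]
Observability matrix O = [C; CA; CA^2] = [[3, -3, 2], [-6, 8, -2], [18, -12, 8]]
Expanding along the first row, det(O) = 3·(8·8 - (-2)·(-12)) - (-3)·((-6)·8 - (-2)·18) + 2·((-6)·(-12) - 8·18) = 3·40 - (-3)·(-12) + 2·(-72) = -60
Since det(O) ≠ 0, rank(O) = 3 and the system is completely observable.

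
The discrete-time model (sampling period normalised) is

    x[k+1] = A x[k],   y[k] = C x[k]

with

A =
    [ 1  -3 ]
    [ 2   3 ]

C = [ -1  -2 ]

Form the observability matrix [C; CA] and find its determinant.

-7

CA = [[-5, -3]]
Observability matrix O = [C; CA] = [[-1, -2], [-5, -3]]
det(O) = (-1)·(-3) - (-2)·(-5) = 3 - 10 = -7
Since det(O) ≠ 0, rank(O) = 2 and the system is completely observable.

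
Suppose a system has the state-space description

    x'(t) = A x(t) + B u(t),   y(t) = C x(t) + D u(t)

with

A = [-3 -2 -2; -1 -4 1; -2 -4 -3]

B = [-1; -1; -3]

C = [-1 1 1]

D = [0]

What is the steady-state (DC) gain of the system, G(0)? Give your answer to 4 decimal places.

G(0) = C(-A)^{-1}B + D = -C A^{-1} B + D.
det A = -30, so A^{-1} = (1/-30)·adj(A) = [[-8/15, -1/15, 1/3], [1/6, -1/6, -1/6], [2/15, 4/15, -1/3]]
A^{-1} B = [-2/5, 1/2, 3/5]^T
C A^{-1} B = 3/2
G(0) = D - C A^{-1} B = 0 - (3/2) = -3/2 ≈ -1.5000

-1.5000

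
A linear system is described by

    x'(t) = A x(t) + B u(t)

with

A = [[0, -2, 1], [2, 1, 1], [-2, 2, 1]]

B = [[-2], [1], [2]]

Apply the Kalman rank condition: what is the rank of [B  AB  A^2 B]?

AB = [[0], [-1], [8]]
A^2B = [[10], [7], [6]]
Controllability matrix C = [B  AB  A^2B] = [[-2, 0, 10], [1, -1, 7], [2, 8, 6]]
det(C) = (-2)·((-1)·6 - 7·8) - 0·(1·6 - 7·2) + 10·(1·8 - (-1)·2) = (-2)·(-62) - 0·(-8) + 10·10 = 224 ≠ 0, so rank(C) = 3.
rank(C) = 3 = n, so the pair (A, B) is completely controllable.

3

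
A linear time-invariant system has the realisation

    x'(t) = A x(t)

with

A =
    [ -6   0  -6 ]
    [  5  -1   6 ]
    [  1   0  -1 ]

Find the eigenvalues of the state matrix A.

det(sI - A) = s^3 - (tr A)s^2 + (M11 + M22 + M33)s - det A, where Mii is the 2×2 principal minor of A obtained by deleting row i and column i.
tr A = (-6) + (-1) + (-1) = -8; M11 = (-1)·(-1) - 6·0 = 1 - 0 = 1; M22 = (-6)·(-1) - (-6)·1 = 6 - (-6) = 12; M33 = (-6)·(-1) - 0·5 = 6 - 0 = 6; sum of minors = 19.
det A = (-6)·((-1)·(-1) - 6·0) - 0·(5·(-1) - 6·1) + (-6)·(5·0 - (-1)·1) = (-6)·1 - 0·(-11) + (-6)·1 = -12.
So p(s) = det(sI - A) = s^3 + 8s^2 + 19s + 12.
Rational-root test: any integer root divides 12. Testing small divisors, s = -1 works: p(-1) = -1 + 8 + (-19) + 12 = 0, so (s + 1) is a factor.
Dividing, p(s) = (s + 1)(s^2 + 7s + 12).
Factor s^2 + 7s + 12: two numbers with sum -7 and product 12 are -3 and -4, so s^2 + 7s + 12 = (s + 3)(s + 4).
Hence p(s) = (s + 1) (s + 3) (s + 4), with roots -4, -3, -1.
All eigenvalues have negative real part, so the system is asymptotically stable.

-4, -3, -1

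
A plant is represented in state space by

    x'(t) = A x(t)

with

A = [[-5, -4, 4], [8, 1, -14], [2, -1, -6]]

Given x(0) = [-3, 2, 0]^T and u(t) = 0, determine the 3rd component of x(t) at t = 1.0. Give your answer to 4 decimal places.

0.2222

det(sI - A) = s^3 - (tr A)s^2 + (M11 + M22 + M33)s - det A, where Mii is the 2×2 principal minor of A obtained by deleting row i and column i.
tr A = (-5) + 1 + (-6) = -10; M11 = 1·(-6) - (-14)·(-1) = -6 - 14 = -20; M22 = (-5)·(-6) - 4·2 = 30 - 8 = 22; M33 = (-5)·1 - (-4)·8 = -5 - (-32) = 27; sum of minors = 29.
det A = (-5)·(1·(-6) - (-14)·(-1)) - (-4)·(8·(-6) - (-14)·2) + 4·(8·(-1) - 1·2) = (-5)·(-20) - (-4)·(-20) + 4·(-10) = -20.
So p(s) = det(sI - A) = s^3 + 10s^2 + 29s + 20.
Rational-root test: any integer root divides 20. Testing small divisors, s = -1 works: p(-1) = -1 + 10 + (-29) + 20 = 0, so (s + 1) is a factor.
Dividing, p(s) = (s + 1)(s^2 + 9s + 20).
Factor s^2 + 9s + 20: two numbers with sum -9 and product 20 are -4 and -5, so s^2 + 9s + 20 = (s + 4)(s + 5).
Hence p(s) = (s + 1) (s + 4) (s + 5), with roots -5, -4, -1.
The eigenvalues -5, -4, -1 are distinct and real, so A is diagonalisable and x(t) = e^{At} x(0) = V diag(e^{λ_i t}) V^{-1} x(0), where the columns of V are the eigenvectors.
λ = -5: A - (-5)I = [[0, -4, 4], [8, 6, -14], [2, -1, -1]]. v must be orthogonal to every row; (row 1) × (row 2) = [32, 32, 32], so take v_1 = [1, 1, 1]^T.
λ = -4: A - (-4)I = [[-1, -4, 4], [8, 5, -14], [2, -1, -2]]. v must be orthogonal to every row; (row 1) × (row 2) = [36, 18, 27], so take v_2 = [4, 2, 3]^T.
λ = -1: A - (-1)I = [[-4, -4, 4], [8, 2, -14], [2, -1, -5]]. v must be orthogonal to every row; (row 1) × (row 2) = [48, -24, 24], so take v_3 = [-2, 1, -1]^T.
V = [v_1 v_2 v_3] = [[1, 4, -2], [1, 2, 1], [1, 3, -1]] has det V = 1, so V^{-1} = adj(V)/det V = [[-5, -2, 8], [2, 1, -3], [1, 1, -2]].
Modal coordinates z(0) = V^{-1} x(0): (-5)·(-3) + (-2)·2 + 8·0 = 11; 2·(-3) + 1·2 + (-3)·0 = -4; 1·(-3) + 1·2 + (-2)·0 = -1; so z(0) = [11, -4, -1]^T.
x_3(t) = Σ_i (v_i)_3 · z_i(0) · e^{λ_i t} (row 3 of V times the modal terms).
x_3(1.0) = 1·11·e^{-5·1.0} + 3·(-4)·e^{-4·1.0} + (-1)·(-1)·e^{-1·1.0} = 11·0.006738 + (-12)·0.018316 + 1·0.367879 = 0.2222.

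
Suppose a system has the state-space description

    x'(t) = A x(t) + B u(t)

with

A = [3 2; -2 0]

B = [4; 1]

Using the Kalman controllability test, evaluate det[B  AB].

AB = [[14], [-8]]
Controllability matrix C = [B  AB] = [[4, 14], [1, -8]]
det(C) = 4·(-8) - 14·1 = -32 - 14 = -46
Since det(C) ≠ 0, rank(C) = 2 and the system is completely controllable.

-46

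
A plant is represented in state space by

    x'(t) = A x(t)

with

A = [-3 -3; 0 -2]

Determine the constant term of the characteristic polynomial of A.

For a 2×2 matrix, det(sI - A) = s^2 - (tr A)s + det A.
tr A = -5, det A = 6.
So p(s) = s^2 + 5s + 6.
The constant term is 6.

6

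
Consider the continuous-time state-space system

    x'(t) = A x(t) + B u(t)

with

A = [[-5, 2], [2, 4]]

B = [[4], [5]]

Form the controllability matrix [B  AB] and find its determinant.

162

AB = [[-10], [28]]
Controllability matrix C = [B  AB] = [[4, -10], [5, 28]]
det(C) = 4·28 - (-10)·5 = 112 - (-50) = 162
Since det(C) ≠ 0, rank(C) = 2 and the system is completely controllable.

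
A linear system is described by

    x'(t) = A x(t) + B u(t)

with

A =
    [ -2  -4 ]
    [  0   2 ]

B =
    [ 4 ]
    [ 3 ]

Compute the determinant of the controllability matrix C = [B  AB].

AB = [[-20], [6]]
Controllability matrix C = [B  AB] = [[4, -20], [3, 6]]
det(C) = 4·6 - (-20)·3 = 24 - (-60) = 84
Since det(C) ≠ 0, rank(C) = 2 and the system is completely controllable.

84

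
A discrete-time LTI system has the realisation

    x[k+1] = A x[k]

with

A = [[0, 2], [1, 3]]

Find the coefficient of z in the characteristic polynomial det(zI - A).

For a 2×2 matrix, det(zI - A) = z^2 - (tr A)z + det A.
tr A = 3, det A = -2.
So p(z) = z^2 - 3z - 2.
The coefficient of z is -3.

-3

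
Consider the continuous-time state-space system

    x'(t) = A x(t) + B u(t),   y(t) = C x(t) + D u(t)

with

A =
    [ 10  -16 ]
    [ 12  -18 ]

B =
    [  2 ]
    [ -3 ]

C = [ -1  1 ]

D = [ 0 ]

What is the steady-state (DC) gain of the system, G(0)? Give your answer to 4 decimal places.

-2.5000

G(0) = C(-A)^{-1}B + D = -C A^{-1} B + D.
det A = 12, so A^{-1} = (1/12)·adj(A) = [[-3/2, 4/3], [-1, 5/6]]
A^{-1} B = [-7, -9/2]^T
C A^{-1} B = 5/2
G(0) = D - C A^{-1} B = 0 - (5/2) = -5/2 ≈ -2.5000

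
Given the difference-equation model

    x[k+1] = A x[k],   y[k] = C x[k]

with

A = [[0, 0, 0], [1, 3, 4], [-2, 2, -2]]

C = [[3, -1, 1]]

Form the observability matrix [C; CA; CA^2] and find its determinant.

CA = [[-3, -1, -6]]
CA^2 = [[11, -15, 8]]
Observability matrix O = [C; CA; CA^2] = [[3, -1, 1], [-3, -1, -6], [11, -15, 8]]
Expanding along the first row, det(O) = 3·((-1)·8 - (-6)·(-15)) - (-1)·((-3)·8 - (-6)·11) + 1·((-3)·(-15) - (-1)·11) = 3·(-98) - (-1)·42 + 1·56 = -196
Since det(O) ≠ 0, rank(O) = 3 and the system is completely observable.

-196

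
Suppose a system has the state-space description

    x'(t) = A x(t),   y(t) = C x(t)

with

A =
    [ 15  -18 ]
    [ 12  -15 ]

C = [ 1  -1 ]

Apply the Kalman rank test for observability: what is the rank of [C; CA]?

1

CA = [[3, -3]]
Observability matrix O = [C; CA] = [[1, -1], [3, -3]]
Every row of O is a scalar multiple of row 1 = [1, -1] (multipliers 1, 3), so the rows span a one-dimensional space.
O ≠ 0, hence rank(O) = 1.
rank(O) = 1 < n = 2, so the pair (A, C) is not completely observable.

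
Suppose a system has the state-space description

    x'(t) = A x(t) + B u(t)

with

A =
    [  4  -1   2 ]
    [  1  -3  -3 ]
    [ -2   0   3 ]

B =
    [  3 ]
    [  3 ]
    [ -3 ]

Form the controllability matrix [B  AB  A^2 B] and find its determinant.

2160

AB = [[3], [3], [-15]]
A^2B = [[-21], [39], [-51]]
Controllability matrix C = [B  AB  A^2B] = [[3, 3, -21], [3, 3, 39], [-3, -15, -51]]
Expanding along the first row, det(C) = 3·(3·(-51) - 39·(-15)) - 3·(3·(-51) - 39·(-3)) + (-21)·(3·(-15) - 3·(-3)) = 3·432 - 3·(-36) + (-21)·(-36) = 2160
Since det(C) ≠ 0, rank(C) = 3 and the system is completely controllable.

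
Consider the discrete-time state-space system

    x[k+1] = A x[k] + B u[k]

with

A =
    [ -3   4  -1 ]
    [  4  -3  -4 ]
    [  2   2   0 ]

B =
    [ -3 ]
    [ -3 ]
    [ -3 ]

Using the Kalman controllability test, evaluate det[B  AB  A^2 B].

1782

AB = [[0], [9], [-12]]
A^2B = [[48], [21], [18]]
Controllability matrix C = [B  AB  A^2B] = [[-3, 0, 48], [-3, 9, 21], [-3, -12, 18]]
Expanding along the first row, det(C) = (-3)·(9·18 - 21·(-12)) - 0·((-3)·18 - 21·(-3)) + 48·((-3)·(-12) - 9·(-3)) = (-3)·414 - 0·9 + 48·63 = 1782
Since det(C) ≠ 0, rank(C) = 3 and the system is completely controllable.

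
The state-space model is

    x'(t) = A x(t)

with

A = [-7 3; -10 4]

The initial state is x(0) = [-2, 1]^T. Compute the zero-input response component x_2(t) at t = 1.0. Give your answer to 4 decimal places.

6.1815

det(sI - A) = s^2 - (tr A)s + det A, with tr A = (-7) + 4 = -3 and det A = (-7)·4 - 3·(-10) = -28 - (-30) = 2.
So p(s) = det(sI - A) = s^2 + 3s + 2.
Factor s^2 + 3s + 2: two numbers with sum -3 and product 2 are -1 and -2, so s^2 + 3s + 2 = (s + 1)(s + 2).
Hence p(s) = (s + 1) (s + 2), with roots -2, -1.
The eigenvalues -2, -1 are distinct and real, so A is diagonalisable and x(t) = e^{At} x(0) = V diag(e^{λ_i t}) V^{-1} x(0), where the columns of V are the eigenvectors.
λ = -2: A - (-2)I = [[-5, 3], [-10, 6]]. Row 1 gives (-5)·v1 + 3·v2 = 0, so take v_1 = [-3, -5]^T.
λ = -1: A - (-1)I = [[-6, 3], [-10, 5]]. Row 1 gives (-6)·v1 + 3·v2 = 0, so take v_2 = [-1, -2]^T.
V = [v_1 v_2] = [[-3, -1], [-5, -2]] has det V = 1, so V^{-1} = adj(V)/det V = [[-2, 1], [5, -3]].
Modal coordinates z(0) = V^{-1} x(0): (-2)·(-2) + 1·1 = 5; 5·(-2) + (-3)·1 = -13; so z(0) = [5, -13]^T.
x_2(t) = Σ_i (v_i)_2 · z_i(0) · e^{λ_i t} (row 2 of V times the modal terms).
x_2(1.0) = (-5)·5·e^{-2·1.0} + (-2)·(-13)·e^{-1·1.0} = (-25)·0.135335 + 26·0.367879 = 6.1815.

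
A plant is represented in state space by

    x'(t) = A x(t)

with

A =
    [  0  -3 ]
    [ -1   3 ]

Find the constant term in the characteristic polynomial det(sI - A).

For a 2×2 matrix, det(sI - A) = s^2 - (tr A)s + det A.
tr A = 3, det A = -3.
So p(s) = s^2 - 3s - 3.
The constant term is -3.

-3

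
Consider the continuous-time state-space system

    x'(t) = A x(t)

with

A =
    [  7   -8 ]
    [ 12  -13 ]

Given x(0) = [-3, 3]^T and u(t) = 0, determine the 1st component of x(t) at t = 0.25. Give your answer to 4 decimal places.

-8.2440

det(sI - A) = s^2 - (tr A)s + det A, with tr A = 7 + (-13) = -6 and det A = 7·(-13) - (-8)·12 = -91 - (-96) = 5.
So p(s) = det(sI - A) = s^2 + 6s + 5.
Factor s^2 + 6s + 5: two numbers with sum -6 and product 5 are -1 and -5, so s^2 + 6s + 5 = (s + 1)(s + 5).
Hence p(s) = (s + 1) (s + 5), with roots -5, -1.
The eigenvalues -5, -1 are distinct and real, so A is diagonalisable and x(t) = e^{At} x(0) = V diag(e^{λ_i t}) V^{-1} x(0), where the columns of V are the eigenvectors.
λ = -5: A - (-5)I = [[12, -8], [12, -8]]. Row 1 gives 12·v1 + (-8)·v2 = 0, so take v_1 = [-2, -3]^T.
λ = -1: A - (-1)I = [[8, -8], [12, -12]]. Row 1 gives 8·v1 + (-8)·v2 = 0, so take v_2 = [-1, -1]^T.
V = [v_1 v_2] = [[-2, -1], [-3, -1]] has det V = -1, so V^{-1} = adj(V)/det V = [[1, -1], [-3, 2]].
Modal coordinates z(0) = V^{-1} x(0): 1·(-3) + (-1)·3 = -6; (-3)·(-3) + 2·3 = 15; so z(0) = [-6, 15]^T.
x_1(t) = Σ_i (v_i)_1 · z_i(0) · e^{λ_i t} (row 1 of V times the modal terms).
x_1(0.25) = (-2)·(-6)·e^{-5·0.25} + (-1)·15·e^{-1·0.25} = 12·0.286505 + (-15)·0.778801 = -8.2440.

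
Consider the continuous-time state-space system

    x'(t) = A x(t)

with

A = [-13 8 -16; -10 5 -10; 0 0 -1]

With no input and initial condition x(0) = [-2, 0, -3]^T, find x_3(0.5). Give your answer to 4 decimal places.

det(sI - A) = s^3 - (tr A)s^2 + (M11 + M22 + M33)s - det A, where Mii is the 2×2 principal minor of A obtained by deleting row i and column i.
tr A = (-13) + 5 + (-1) = -9; M11 = 5·(-1) - (-10)·0 = -5 - 0 = -5; M22 = (-13)·(-1) - (-16)·0 = 13 - 0 = 13; M33 = (-13)·5 - 8·(-10) = -65 - (-80) = 15; sum of minors = 23.
det A = (-13)·(5·(-1) - (-10)·0) - 8·((-10)·(-1) - (-10)·0) + (-16)·((-10)·0 - 5·0) = (-13)·(-5) - 8·10 + (-16)·0 = -15.
So p(s) = det(sI - A) = s^3 + 9s^2 + 23s + 15.
Rational-root test: any integer root divides 15. Testing small divisors, s = -1 works: p(-1) = -1 + 9 + (-23) + 15 = 0, so (s + 1) is a factor.
Dividing, p(s) = (s + 1)(s^2 + 8s + 15).
Factor s^2 + 8s + 15: two numbers with sum -8 and product 15 are -3 and -5, so s^2 + 8s + 15 = (s + 3)(s + 5).
Hence p(s) = (s + 1) (s + 3) (s + 5), with roots -5, -3, -1.
The eigenvalues -5, -3, -1 are distinct and real, so A is diagonalisable and x(t) = e^{At} x(0) = V diag(e^{λ_i t}) V^{-1} x(0), where the columns of V are the eigenvectors.
λ = -5: A - (-5)I = [[-8, 8, -16], [-10, 10, -10], [0, 0, 4]]. v must be orthogonal to every row; (row 1) × (row 2) = [80, 80, 0], so take v_1 = [1, 1, 0]^T.
λ = -3: A - (-3)I = [[-10, 8, -16], [-10, 8, -10], [0, 0, 2]]. v must be orthogonal to every row; (row 1) × (row 2) = [48, 60, 0], so take v_2 = [4, 5, 0]^T.
λ = -1: A - (-1)I = [[-12, 8, -16], [-10, 6, -10], [0, 0, 0]]. v must be orthogonal to every row; (row 1) × (row 2) = [16, 40, 8], so take v_3 = [2, 5, 1]^T.
V = [v_1 v_2 v_3] = [[1, 4, 2], [1, 5, 5], [0, 0, 1]] has det V = 1, so V^{-1} = adj(V)/det V = [[5, -4, 10], [-1, 1, -3], [0, 0, 1]].
Modal coordinates z(0) = V^{-1} x(0): 5·(-2) + (-4)·0 + 10·(-3) = -40; (-1)·(-2) + 1·0 + (-3)·(-3) = 11; 0·(-2) + 0·0 + 1·(-3) = -3; so z(0) = [-40, 11, -3]^T.
x_3(t) = Σ_i (v_i)_3 · z_i(0) · e^{λ_i t} (row 3 of V times the modal terms).
x_3(0.5) = 0·(-40)·e^{-5·0.5} + 0·11·e^{-3·0.5} + 1·(-3)·e^{-1·0.5} = 0·0.082085 + 0·0.223130 + (-3)·0.606531 = -1.8196.

-1.8196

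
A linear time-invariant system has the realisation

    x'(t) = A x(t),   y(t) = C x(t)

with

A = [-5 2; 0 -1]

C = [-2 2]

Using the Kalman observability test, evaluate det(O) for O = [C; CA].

-8

CA = [[10, -6]]
Observability matrix O = [C; CA] = [[-2, 2], [10, -6]]
det(O) = (-2)·(-6) - 2·10 = 12 - 20 = -8
Since det(O) ≠ 0, rank(O) = 2 and the system is completely observable.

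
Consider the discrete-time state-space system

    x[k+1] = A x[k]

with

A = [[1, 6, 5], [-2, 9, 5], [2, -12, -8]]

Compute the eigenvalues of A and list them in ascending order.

-3, 2, 3

det(zI - A) = z^3 - (tr A)z^2 + (M11 + M22 + M33)z - det A, where Mii is the 2×2 principal minor of A obtained by deleting row i and column i.
tr A = 1 + 9 + (-8) = 2; M11 = 9·(-8) - 5·(-12) = -72 - (-60) = -12; M22 = 1·(-8) - 5·2 = -8 - 10 = -18; M33 = 1·9 - 6·(-2) = 9 - (-12) = 21; sum of minors = -9.
det A = 1·(9·(-8) - 5·(-12)) - 6·((-2)·(-8) - 5·2) + 5·((-2)·(-12) - 9·2) = 1·(-12) - 6·6 + 5·6 = -18.
So p(z) = det(zI - A) = z^3 - 2z^2 - 9z + 18.
Rational-root test: any integer root divides 18. Testing small divisors, z = 2 works: p(2) = 8 + (-8) + (-18) + 18 = 0, so (z - 2) is a factor.
Dividing, p(z) = (z - 2)(z^2 - 9).
Factor z^2 - 9: two numbers with sum 0 and product -9 are 3 and -3, so z^2 - 9 = (z - 3)(z + 3).
Hence p(z) = (z - 3) (z - 2) (z + 3), with roots -3, 2, 3.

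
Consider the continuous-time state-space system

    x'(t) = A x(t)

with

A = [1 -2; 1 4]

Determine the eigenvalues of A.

2, 3

det(sI - A) = s^2 - (tr A)s + det A, with tr A = 1 + 4 = 5 and det A = 1·4 - (-2)·1 = 4 - (-2) = 6.
So p(s) = det(sI - A) = s^2 - 5s + 6.
Factor s^2 - 5s + 6: two numbers with sum 5 and product 6 are 3 and 2, so s^2 - 5s + 6 = (s - 3)(s - 2).
Hence p(s) = (s - 3) (s - 2), with roots 2, 3.
At least one eigenvalue has non-negative real part, so the system is not asymptotically stable.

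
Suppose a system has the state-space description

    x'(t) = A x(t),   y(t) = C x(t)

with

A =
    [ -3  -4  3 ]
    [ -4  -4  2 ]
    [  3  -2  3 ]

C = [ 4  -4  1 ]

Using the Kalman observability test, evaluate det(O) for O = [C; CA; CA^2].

CA = [[7, -2, 7]]
CA^2 = [[8, -34, 38]]
Observability matrix O = [C; CA; CA^2] = [[4, -4, 1], [7, -2, 7], [8, -34, 38]]
Expanding along the first row, det(O) = 4·((-2)·38 - 7·(-34)) - (-4)·(7·38 - 7·8) + 1·(7·(-34) - (-2)·8) = 4·162 - (-4)·210 + 1·(-222) = 1266
Since det(O) ≠ 0, rank(O) = 3 and the system is completely observable.

1266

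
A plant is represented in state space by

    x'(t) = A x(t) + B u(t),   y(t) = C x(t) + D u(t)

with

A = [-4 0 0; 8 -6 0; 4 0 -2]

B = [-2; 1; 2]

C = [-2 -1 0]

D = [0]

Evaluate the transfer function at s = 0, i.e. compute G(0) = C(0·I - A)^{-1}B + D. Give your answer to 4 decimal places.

1.5000

G(0) = C(-A)^{-1}B + D = -C A^{-1} B + D.
det A = -48, so A^{-1} = (1/-48)·adj(A) = [[-1/4, 0, 0], [-1/3, -1/6, 0], [-1/2, 0, -1/2]]
A^{-1} B = [1/2, 1/2, 0]^T
C A^{-1} B = -3/2
G(0) = D - C A^{-1} B = 0 - (-3/2) = 3/2 ≈ 1.5000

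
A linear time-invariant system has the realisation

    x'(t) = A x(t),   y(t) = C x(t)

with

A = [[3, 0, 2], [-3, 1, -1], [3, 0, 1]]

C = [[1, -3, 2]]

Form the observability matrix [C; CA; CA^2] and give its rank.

3

CA = [[18, -3, 7]]
CA^2 = [[84, -3, 46]]
Observability matrix O = [C; CA; CA^2] = [[1, -3, 2], [18, -3, 7], [84, -3, 46]]
det(O) = 1·((-3)·46 - 7·(-3)) - (-3)·(18·46 - 7·84) + 2·(18·(-3) - (-3)·84) = 1·(-117) - (-3)·240 + 2·198 = 999 ≠ 0, so rank(O) = 3.
rank(O) = 3 = n, so the pair (A, C) is completely observable.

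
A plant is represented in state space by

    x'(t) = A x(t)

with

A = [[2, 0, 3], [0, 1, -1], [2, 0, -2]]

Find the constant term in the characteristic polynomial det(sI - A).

10

Expand det(sI - A) for the 3×3 matrix.
p(s) = s^3 - s^2 - 10s + 10.
(Check: constant term = det(-A) = (-1)^3 det A = 10; coefficient of s^2 = -tr A = -1.)
The constant term is 10.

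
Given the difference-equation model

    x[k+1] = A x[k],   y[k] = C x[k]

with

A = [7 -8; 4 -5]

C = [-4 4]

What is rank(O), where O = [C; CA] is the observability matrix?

CA = [[-12, 12]]
Observability matrix O = [C; CA] = [[-4, 4], [-12, 12]]
Every row of O is a scalar multiple of row 1 = [-4, 4] (multipliers 1, 3), so the rows span a one-dimensional space.
O ≠ 0, hence rank(O) = 1.
rank(O) = 1 < n = 2, so the pair (A, C) is not completely observable.

1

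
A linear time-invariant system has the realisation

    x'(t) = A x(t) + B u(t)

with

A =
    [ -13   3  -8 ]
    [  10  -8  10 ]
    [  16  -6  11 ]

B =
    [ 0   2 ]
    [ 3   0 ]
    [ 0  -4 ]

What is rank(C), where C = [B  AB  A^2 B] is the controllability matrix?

2

AB = [[9, 6], [-24, -20], [-18, -12]]
A^2B = [[-45, -42], [102, 100], [90, 84]]
Controllability matrix C = [B  AB  A^2B] = [[0, 2, 9, 6, -45, -42], [3, 0, -24, -20, 102, 100], [0, -4, -18, -12, 90, 84]]
The rows r1, r2, r3 of C are linearly dependent: 2·r1 + r3 = 0 (check each entry), so rank(C) ≤ 2.
The 2×2 minor from rows 1, 2, columns 1, 2 is 0·0 - 2·3 = 0 - 6 = -6 ≠ 0, so rank(C) = 2.
rank(C) = 2 < n = 3, so the pair (A, B) is not completely controllable.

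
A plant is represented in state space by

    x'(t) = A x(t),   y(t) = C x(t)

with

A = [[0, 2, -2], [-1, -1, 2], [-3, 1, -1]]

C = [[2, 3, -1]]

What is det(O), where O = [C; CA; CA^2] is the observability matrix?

CA = [[0, 0, 3]]
CA^2 = [[-9, 3, -3]]
Observability matrix O = [C; CA; CA^2] = [[2, 3, -1], [0, 0, 3], [-9, 3, -3]]
Expanding along the first row, det(O) = 2·(0·(-3) - 3·3) - 3·(0·(-3) - 3·(-9)) + (-1)·(0·3 - 0·(-9)) = 2·(-9) - 3·27 + (-1)·0 = -99
Since det(O) ≠ 0, rank(O) = 3 and the system is completely observable.

-99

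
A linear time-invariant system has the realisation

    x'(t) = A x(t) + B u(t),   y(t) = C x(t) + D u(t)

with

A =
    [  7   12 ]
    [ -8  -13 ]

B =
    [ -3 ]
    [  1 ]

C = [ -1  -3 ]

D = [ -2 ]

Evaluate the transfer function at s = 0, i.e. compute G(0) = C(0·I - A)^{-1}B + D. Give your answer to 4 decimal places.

G(0) = C(-A)^{-1}B + D = -C A^{-1} B + D.
det A = 5, so A^{-1} = (1/5)·adj(A) = [[-13/5, -12/5], [8/5, 7/5]]
A^{-1} B = [27/5, -17/5]^T
C A^{-1} B = 24/5
G(0) = D - C A^{-1} B = -2 - (24/5) = -34/5 ≈ -6.8000

-6.8000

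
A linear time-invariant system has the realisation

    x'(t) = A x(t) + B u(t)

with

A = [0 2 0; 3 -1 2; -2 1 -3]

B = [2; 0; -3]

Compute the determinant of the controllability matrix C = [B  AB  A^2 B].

AB = [[0], [0], [5]]
A^2B = [[0], [10], [-15]]
Controllability matrix C = [B  AB  A^2B] = [[2, 0, 0], [0, 0, 10], [-3, 5, -15]]
Expanding along the first row, det(C) = 2·(0·(-15) - 10·5) - 0·(0·(-15) - 10·(-3)) + 0·(0·5 - 0·(-3)) = 2·(-50) - 0·30 + 0·0 = -100
Since det(C) ≠ 0, rank(C) = 3 and the system is completely controllable.

-100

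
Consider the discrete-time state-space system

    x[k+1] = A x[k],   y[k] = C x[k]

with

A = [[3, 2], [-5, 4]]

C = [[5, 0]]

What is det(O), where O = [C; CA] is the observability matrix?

50

CA = [[15, 10]]
Observability matrix O = [C; CA] = [[5, 0], [15, 10]]
det(O) = 5·10 - 0·15 = 50 - 0 = 50
Since det(O) ≠ 0, rank(O) = 2 and the system is completely observable.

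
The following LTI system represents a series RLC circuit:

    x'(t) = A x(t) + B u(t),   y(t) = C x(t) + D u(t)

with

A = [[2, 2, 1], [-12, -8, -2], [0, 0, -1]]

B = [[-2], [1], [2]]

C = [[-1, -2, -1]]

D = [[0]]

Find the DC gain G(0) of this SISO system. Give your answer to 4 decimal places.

-2.7500

G(0) = C(-A)^{-1}B + D = -C A^{-1} B + D.
det A = -8, so A^{-1} = (1/-8)·adj(A) = [[-1, -1/4, -1/2], [3/2, 1/4, 1], [0, 0, -1]]
A^{-1} B = [3/4, -3/4, -2]^T
C A^{-1} B = 11/4
G(0) = D - C A^{-1} B = 0 - (11/4) = -11/4 ≈ -2.7500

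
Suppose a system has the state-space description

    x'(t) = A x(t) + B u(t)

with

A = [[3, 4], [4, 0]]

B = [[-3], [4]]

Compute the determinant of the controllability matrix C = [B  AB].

AB = [[7], [-12]]
Controllability matrix C = [B  AB] = [[-3, 7], [4, -12]]
det(C) = (-3)·(-12) - 7·4 = 36 - 28 = 8
Since det(C) ≠ 0, rank(C) = 2 and the system is completely controllable.

8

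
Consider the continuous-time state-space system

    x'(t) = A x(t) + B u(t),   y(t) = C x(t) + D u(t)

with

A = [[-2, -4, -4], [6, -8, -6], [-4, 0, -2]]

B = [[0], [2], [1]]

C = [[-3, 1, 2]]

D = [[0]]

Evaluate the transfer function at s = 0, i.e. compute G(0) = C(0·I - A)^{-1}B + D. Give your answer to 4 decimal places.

G(0) = C(-A)^{-1}B + D = -C A^{-1} B + D.
det A = -48, so A^{-1} = (1/-48)·adj(A) = [[-1/3, 1/6, 1/6], [-3/4, 1/4, 3/4], [2/3, -1/3, -5/6]]
A^{-1} B = [1/2, 5/4, -3/2]^T
C A^{-1} B = -13/4
G(0) = D - C A^{-1} B = 0 - (-13/4) = 13/4 ≈ 3.2500

3.2500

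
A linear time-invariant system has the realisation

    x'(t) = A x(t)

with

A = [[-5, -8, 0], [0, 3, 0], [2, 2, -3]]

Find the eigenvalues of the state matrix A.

det(sI - A) = s^3 - (tr A)s^2 + (M11 + M22 + M33)s - det A, where Mii is the 2×2 principal minor of A obtained by deleting row i and column i.
tr A = (-5) + 3 + (-3) = -5; M11 = 3·(-3) - 0·2 = -9 - 0 = -9; M22 = (-5)·(-3) - 0·2 = 15 - 0 = 15; M33 = (-5)·3 - (-8)·0 = -15 - 0 = -15; sum of minors = -9.
det A = (-5)·(3·(-3) - 0·2) - (-8)·(0·(-3) - 0·2) + 0·(0·2 - 3·2) = (-5)·(-9) - (-8)·0 + 0·(-6) = 45.
So p(s) = det(sI - A) = s^3 + 5s^2 - 9s - 45.
Rational-root test: any integer root divides -45. Testing small divisors, s = -3 works: p(-3) = -27 + 45 + 27 + (-45) = 0, so (s + 3) is a factor.
Dividing, p(s) = (s + 3)(s^2 + 2s - 15).
Factor s^2 + 2s - 15: two numbers with sum -2 and product -15 are 3 and -5, so s^2 + 2s - 15 = (s - 3)(s + 5).
Hence p(s) = (s - 3) (s + 3) (s + 5), with roots -5, -3, 3.
At least one eigenvalue has non-negative real part, so the system is not asymptotically stable.

-5, -3, 3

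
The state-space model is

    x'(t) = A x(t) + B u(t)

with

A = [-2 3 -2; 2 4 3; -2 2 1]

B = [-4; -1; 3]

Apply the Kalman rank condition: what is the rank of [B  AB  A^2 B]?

3

AB = [[-1], [-3], [9]]
A^2B = [[-25], [13], [5]]
Controllability matrix C = [B  AB  A^2B] = [[-4, -1, -25], [-1, -3, 13], [3, 9, 5]]
det(C) = (-4)·((-3)·5 - 13·9) - (-1)·((-1)·5 - 13·3) + (-25)·((-1)·9 - (-3)·3) = (-4)·(-132) - (-1)·(-44) + (-25)·0 = 484 ≠ 0, so rank(C) = 3.
rank(C) = 3 = n, so the pair (A, B) is completely controllable.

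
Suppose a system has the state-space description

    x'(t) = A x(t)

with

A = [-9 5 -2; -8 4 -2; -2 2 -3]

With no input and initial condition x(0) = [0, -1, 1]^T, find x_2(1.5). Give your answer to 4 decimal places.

det(sI - A) = s^3 - (tr A)s^2 + (M11 + M22 + M33)s - det A, where Mii is the 2×2 principal minor of A obtained by deleting row i and column i.
tr A = (-9) + 4 + (-3) = -8; M11 = 4·(-3) - (-2)·2 = -12 - (-4) = -8; M22 = (-9)·(-3) - (-2)·(-2) = 27 - 4 = 23; M33 = (-9)·4 - 5·(-8) = -36 - (-40) = 4; sum of minors = 19.
det A = (-9)·(4·(-3) - (-2)·2) - 5·((-8)·(-3) - (-2)·(-2)) + (-2)·((-8)·2 - 4·(-2)) = (-9)·(-8) - 5·20 + (-2)·(-8) = -12.
So p(s) = det(sI - A) = s^3 + 8s^2 + 19s + 12.
Rational-root test: any integer root divides 12. Testing small divisors, s = -1 works: p(-1) = -1 + 8 + (-19) + 12 = 0, so (s + 1) is a factor.
Dividing, p(s) = (s + 1)(s^2 + 7s + 12).
Factor s^2 + 7s + 12: two numbers with sum -7 and product 12 are -3 and -4, so s^2 + 7s + 12 = (s + 3)(s + 4).
Hence p(s) = (s + 1) (s + 3) (s + 4), with roots -4, -3, -1.
The eigenvalues -4, -3, -1 are distinct and real, so A is diagonalisable and x(t) = e^{At} x(0) = V diag(e^{λ_i t}) V^{-1} x(0), where the columns of V are the eigenvectors.
λ = -4: A - (-4)I = [[-5, 5, -2], [-8, 8, -2], [-2, 2, 1]]. v must be orthogonal to every row; (row 1) × (row 2) = [6, 6, 0], so take v_1 = [1, 1, 0]^T.
λ = -3: A - (-3)I = [[-6, 5, -2], [-8, 7, -2], [-2, 2, 0]]. v must be orthogonal to every row; (row 1) × (row 2) = [4, 4, -2], so take v_2 = [-2, -2, 1]^T.
λ = -1: A - (-1)I = [[-8, 5, -2], [-8, 5, -2], [-2, 2, -2]]. v must be orthogonal to every row; (row 1) × (row 3) = [-6, -12, -6], so take v_3 = [1, 2, 1]^T.
V = [v_1 v_2 v_3] = [[1, -2, 1], [1, -2, 2], [0, 1, 1]] has det V = -1, so V^{-1} = adj(V)/det V = [[4, -3, 2], [1, -1, 1], [-1, 1, 0]].
Modal coordinates z(0) = V^{-1} x(0): 4·0 + (-3)·(-1) + 2·1 = 5; 1·0 + (-1)·(-1) + 1·1 = 2; (-1)·0 + 1·(-1) + 0·1 = -1; so z(0) = [5, 2, -1]^T.
x_2(t) = Σ_i (v_i)_2 · z_i(0) · e^{λ_i t} (row 2 of V times the modal terms).
x_2(1.5) = 1·5·e^{-4·1.5} + (-2)·2·e^{-3·1.5} + 2·(-1)·e^{-1·1.5} = 5·0.002479 + (-4)·0.011109 + (-2)·0.223130 = -0.4783.

-0.4783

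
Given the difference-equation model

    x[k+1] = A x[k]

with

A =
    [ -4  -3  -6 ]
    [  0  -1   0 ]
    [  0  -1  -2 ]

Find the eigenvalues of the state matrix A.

det(zI - A) = z^3 - (tr A)z^2 + (M11 + M22 + M33)z - det A, where Mii is the 2×2 principal minor of A obtained by deleting row i and column i.
tr A = (-4) + (-1) + (-2) = -7; M11 = (-1)·(-2) - 0·(-1) = 2 - 0 = 2; M22 = (-4)·(-2) - (-6)·0 = 8 - 0 = 8; M33 = (-4)·(-1) - (-3)·0 = 4 - 0 = 4; sum of minors = 14.
det A = (-4)·((-1)·(-2) - 0·(-1)) - (-3)·(0·(-2) - 0·0) + (-6)·(0·(-1) - (-1)·0) = (-4)·2 - (-3)·0 + (-6)·0 = -8.
So p(z) = det(zI - A) = z^3 + 7z^2 + 14z + 8.
Rational-root test: any integer root divides 8. Testing small divisors, z = -1 works: p(-1) = -1 + 7 + (-14) + 8 = 0, so (z + 1) is a factor.
Dividing, p(z) = (z + 1)(z^2 + 6z + 8).
Factor z^2 + 6z + 8: two numbers with sum -6 and product 8 are -2 and -4, so z^2 + 6z + 8 = (z + 2)(z + 4).
Hence p(z) = (z + 1) (z + 2) (z + 4), with roots -4, -2, -1.

-4, -2, -1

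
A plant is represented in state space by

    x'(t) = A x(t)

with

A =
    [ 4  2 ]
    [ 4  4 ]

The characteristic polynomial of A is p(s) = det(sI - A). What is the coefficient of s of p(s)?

-8

For a 2×2 matrix, det(sI - A) = s^2 - (tr A)s + det A.
tr A = 8, det A = 8.
So p(s) = s^2 - 8s + 8.
The coefficient of s is -8.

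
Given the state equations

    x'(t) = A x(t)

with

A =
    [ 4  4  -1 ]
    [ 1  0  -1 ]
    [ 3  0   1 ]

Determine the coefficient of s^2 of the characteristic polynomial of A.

-5

Expand det(sI - A) for the 3×3 matrix.
p(s) = s^3 - 5s^2 + 3s + 16.
(Check: constant term = det(-A) = (-1)^3 det A = 16; coefficient of s^2 = -tr A = -5.)
The coefficient of s^2 is -5.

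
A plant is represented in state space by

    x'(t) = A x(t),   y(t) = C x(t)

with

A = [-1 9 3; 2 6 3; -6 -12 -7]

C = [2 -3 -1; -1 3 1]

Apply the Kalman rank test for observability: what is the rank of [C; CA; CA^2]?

2

CA = [[-2, 12, 4], [1, -3, -1]]
CA^2 = [[2, 6, 2], [-1, 3, 1]]
Observability matrix O = [C; CA; CA^2] = [[2, -3, -1], [-1, 3, 1], [-2, 12, 4], [1, -3, -1], [2, 6, 2], [-1, 3, 1]]
The columns c1, c2, c3 of O are linearly dependent: -c2 + 3·c3 = 0 (check each entry), so rank(O) ≤ 2.
The 2×2 minor from rows 1, 2, columns 1, 2 is 2·3 - (-3)·(-1) = 6 - 3 = 3 ≠ 0, so rank(O) = 2.
rank(O) = 2 < n = 3, so the pair (A, C) is not completely observable.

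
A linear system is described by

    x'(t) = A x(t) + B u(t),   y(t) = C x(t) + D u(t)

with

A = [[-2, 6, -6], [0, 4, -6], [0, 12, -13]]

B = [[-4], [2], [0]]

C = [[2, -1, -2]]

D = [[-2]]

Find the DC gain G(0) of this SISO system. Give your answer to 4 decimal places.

-9.1000

G(0) = C(-A)^{-1}B + D = -C A^{-1} B + D.
det A = -40, so A^{-1} = (1/-40)·adj(A) = [[-1/2, -3/20, 3/10], [0, -13/20, 3/10], [0, -3/5, 1/5]]
A^{-1} B = [17/10, -13/10, -6/5]^T
C A^{-1} B = 71/10
G(0) = D - C A^{-1} B = -2 - (71/10) = -91/10 ≈ -9.1000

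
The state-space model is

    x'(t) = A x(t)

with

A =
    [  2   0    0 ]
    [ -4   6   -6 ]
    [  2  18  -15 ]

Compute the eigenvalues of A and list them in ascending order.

det(sI - A) = s^3 - (tr A)s^2 + (M11 + M22 + M33)s - det A, where Mii is the 2×2 principal minor of A obtained by deleting row i and column i.
tr A = 2 + 6 + (-15) = -7; M11 = 6·(-15) - (-6)·18 = -90 - (-108) = 18; M22 = 2·(-15) - 0·2 = -30 - 0 = -30; M33 = 2·6 - 0·(-4) = 12 - 0 = 12; sum of minors = 0.
det A = 2·(6·(-15) - (-6)·18) - 0·((-4)·(-15) - (-6)·2) + 0·((-4)·18 - 6·2) = 2·18 - 0·72 + 0·(-84) = 36.
So p(s) = det(sI - A) = s^3 + 7s^2 - 36.
Rational-root test: any integer root divides -36. Testing small divisors, s = 2 works: p(2) = 8 + 28 + 0 + (-36) = 0, so (s - 2) is a factor.
Dividing, p(s) = (s - 2)(s^2 + 9s + 18).
Factor s^2 + 9s + 18: two numbers with sum -9 and product 18 are -3 and -6, so s^2 + 9s + 18 = (s + 3)(s + 6).
Hence p(s) = (s - 2) (s + 3) (s + 6), with roots -6, -3, 2.
At least one eigenvalue has non-negative real part, so the system is not asymptotically stable.

-6, -3, 2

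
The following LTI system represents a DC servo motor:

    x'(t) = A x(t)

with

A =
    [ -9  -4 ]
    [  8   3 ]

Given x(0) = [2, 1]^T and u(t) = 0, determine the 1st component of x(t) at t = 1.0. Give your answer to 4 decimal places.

det(sI - A) = s^2 - (tr A)s + det A, with tr A = (-9) + 3 = -6 and det A = (-9)·3 - (-4)·8 = -27 - (-32) = 5.
So p(s) = det(sI - A) = s^2 + 6s + 5.
Factor s^2 + 6s + 5: two numbers with sum -6 and product 5 are -1 and -5, so s^2 + 6s + 5 = (s + 1)(s + 5).
Hence p(s) = (s + 1) (s + 5), with roots -5, -1.
The eigenvalues -5, -1 are distinct and real, so A is diagonalisable and x(t) = e^{At} x(0) = V diag(e^{λ_i t}) V^{-1} x(0), where the columns of V are the eigenvectors.
λ = -5: A - (-5)I = [[-4, -4], [8, 8]]. Row 1 gives (-4)·v1 + (-4)·v2 = 0, so take v_1 = [1, -1]^T.
λ = -1: A - (-1)I = [[-8, -4], [8, 4]]. Row 1 gives (-8)·v1 + (-4)·v2 = 0, so take v_2 = [-1, 2]^T.
V = [v_1 v_2] = [[1, -1], [-1, 2]] has det V = 1, so V^{-1} = adj(V)/det V = [[2, 1], [1, 1]].
Modal coordinates z(0) = V^{-1} x(0): 2·2 + 1·1 = 5; 1·2 + 1·1 = 3; so z(0) = [5, 3]^T.
x_1(t) = Σ_i (v_i)_1 · z_i(0) · e^{λ_i t} (row 1 of V times the modal terms).
x_1(1.0) = 1·5·e^{-5·1.0} + (-1)·3·e^{-1·1.0} = 5·0.006738 + (-3)·0.367879 = -1.0699.

-1.0699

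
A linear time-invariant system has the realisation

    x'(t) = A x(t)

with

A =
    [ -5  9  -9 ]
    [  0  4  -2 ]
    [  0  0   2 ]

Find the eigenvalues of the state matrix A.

-5, 2, 4

det(sI - A) = s^3 - (tr A)s^2 + (M11 + M22 + M33)s - det A, where Mii is the 2×2 principal minor of A obtained by deleting row i and column i.
tr A = (-5) + 4 + 2 = 1; M11 = 4·2 - (-2)·0 = 8 - 0 = 8; M22 = (-5)·2 - (-9)·0 = -10 - 0 = -10; M33 = (-5)·4 - 9·0 = -20 - 0 = -20; sum of minors = -22.
det A = (-5)·(4·2 - (-2)·0) - 9·(0·2 - (-2)·0) + (-9)·(0·0 - 4·0) = (-5)·8 - 9·0 + (-9)·0 = -40.
So p(s) = det(sI - A) = s^3 - s^2 - 22s + 40.
Rational-root test: any integer root divides 40. Testing small divisors, s = 2 works: p(2) = 8 + (-4) + (-44) + 40 = 0, so (s - 2) is a factor.
Dividing, p(s) = (s - 2)(s^2 + s - 20).
Factor s^2 + s - 20: two numbers with sum -1 and product -20 are 4 and -5, so s^2 + s - 20 = (s - 4)(s + 5).
Hence p(s) = (s - 4) (s - 2) (s + 5), with roots -5, 2, 4.
At least one eigenvalue has non-negative real part, so the system is not asymptotically stable.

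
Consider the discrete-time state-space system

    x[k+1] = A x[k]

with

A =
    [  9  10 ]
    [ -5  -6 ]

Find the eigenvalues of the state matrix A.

-1, 4

det(zI - A) = z^2 - (tr A)z + det A, with tr A = 9 + (-6) = 3 and det A = 9·(-6) - 10·(-5) = -54 - (-50) = -4.
So p(z) = det(zI - A) = z^2 - 3z - 4.
Factor z^2 - 3z - 4: two numbers with sum 3 and product -4 are 4 and -1, so z^2 - 3z - 4 = (z - 4)(z + 1).
Hence p(z) = (z - 4) (z + 1), with roots -1, 4.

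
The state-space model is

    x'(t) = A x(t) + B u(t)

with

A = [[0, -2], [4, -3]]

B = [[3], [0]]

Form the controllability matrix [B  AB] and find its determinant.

AB = [[0], [12]]
Controllability matrix C = [B  AB] = [[3, 0], [0, 12]]
det(C) = 3·12 - 0·0 = 36 - 0 = 36
Since det(C) ≠ 0, rank(C) = 2 and the system is completely controllable.

36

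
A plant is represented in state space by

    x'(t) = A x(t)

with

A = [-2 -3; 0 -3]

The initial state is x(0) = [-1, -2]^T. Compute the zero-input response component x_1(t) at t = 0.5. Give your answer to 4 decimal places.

0.5006

det(sI - A) = s^2 - (tr A)s + det A, with tr A = (-2) + (-3) = -5 and det A = (-2)·(-3) - (-3)·0 = 6 - 0 = 6.
So p(s) = det(sI - A) = s^2 + 5s + 6.
Factor s^2 + 5s + 6: two numbers with sum -5 and product 6 are -2 and -3, so s^2 + 5s + 6 = (s + 2)(s + 3).
Hence p(s) = (s + 2) (s + 3), with roots -3, -2.
The eigenvalues -3, -2 are distinct and real, so A is diagonalisable and x(t) = e^{At} x(0) = V diag(e^{λ_i t}) V^{-1} x(0), where the columns of V are the eigenvectors.
λ = -3: A - (-3)I = [[1, -3], [0, 0]]. Row 1 gives 1·v1 + (-3)·v2 = 0, so take v_1 = [3, 1]^T.
λ = -2: A - (-2)I = [[0, -3], [0, -1]]. Row 1 gives 0·v1 + (-3)·v2 = 0, so take v_2 = [-1, 0]^T.
V = [v_1 v_2] = [[3, -1], [1, 0]] has det V = 1, so V^{-1} = adj(V)/det V = [[0, 1], [-1, 3]].
Modal coordinates z(0) = V^{-1} x(0): 0·(-1) + 1·(-2) = -2; (-1)·(-1) + 3·(-2) = -5; so z(0) = [-2, -5]^T.
x_1(t) = Σ_i (v_i)_1 · z_i(0) · e^{λ_i t} (row 1 of V times the modal terms).
x_1(0.5) = 3·(-2)·e^{-3·0.5} + (-1)·(-5)·e^{-2·0.5} = (-6)·0.223130 + 5·0.367879 = 0.5006.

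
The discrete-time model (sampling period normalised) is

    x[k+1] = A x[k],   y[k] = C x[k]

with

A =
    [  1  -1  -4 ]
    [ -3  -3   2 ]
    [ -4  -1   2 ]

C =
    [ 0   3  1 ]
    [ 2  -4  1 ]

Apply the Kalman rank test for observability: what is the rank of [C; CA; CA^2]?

CA = [[-13, -10, 8], [10, 9, -14]]
CA^2 = [[-15, 35, 48], [39, -23, -50]]
Observability matrix O = [C; CA; CA^2] = [[0, 3, 1], [2, -4, 1], [-13, -10, 8], [10, 9, -14], [-15, 35, 48], [39, -23, -50]]
Take the 3×3 submatrix of O formed by rows 1, 2, 3: [[0, 3, 1], [2, -4, 1], [-13, -10, 8]]. Its determinant is 0·((-4)·8 - 1·(-10)) - 3·(2·8 - 1·(-13)) + 1·(2·(-10) - (-4)·(-13)) = 0·(-22) - 3·29 + 1·(-72) = -159 ≠ 0.
So rank(O) ≥ 3; since O has 3 columns, rank(O) = 3.
rank(O) = 3 = n, so the pair (A, C) is completely observable.

3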